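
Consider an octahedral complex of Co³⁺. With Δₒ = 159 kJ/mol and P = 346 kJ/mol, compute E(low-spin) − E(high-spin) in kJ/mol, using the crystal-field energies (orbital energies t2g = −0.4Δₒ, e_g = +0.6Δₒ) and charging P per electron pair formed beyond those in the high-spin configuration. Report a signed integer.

Co sits in group 9; removing 3 electrons leaves Co³⁺ with 9 − 3 = 6 d electrons.
High-spin d⁶ fills as t2g^4 e_g^2 with CFSE 4(−0.4) + 2(+0.6) = -0.4Δₒ = -64 kJ/mol.
Low-spin t2g^6 e_g^0 gives -2.4Δₒ = -382 kJ/mol, but forming 2 extra pairs costs 2P = 692 kJ/mol, so E(LS) = -382 + 692 = 310 kJ/mol.
The difference is 310 − (-64) = 374 kJ/mol, so high-spin lies lower.

374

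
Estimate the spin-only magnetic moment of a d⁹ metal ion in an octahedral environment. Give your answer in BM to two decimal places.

Configuration: t2g^6 e_g^3 → 1 unpaired electron.
μ(spin-only) = √[1(1+2)] = √3 ≈ 1.73 BM.

1.73 BM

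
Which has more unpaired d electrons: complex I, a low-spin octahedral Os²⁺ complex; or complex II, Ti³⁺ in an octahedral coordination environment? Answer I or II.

I: Group 8 minus oxidation state +2 gives a d⁶ configuration for Os²⁺; t2g^6 e_g^0 → 0 unpaired.
II: Group 4 minus oxidation state +3 gives a d¹ configuration for Ti³⁺; t2g^1 e_g^0 → 1 unpaired.
So II has more unpaired electrons.

II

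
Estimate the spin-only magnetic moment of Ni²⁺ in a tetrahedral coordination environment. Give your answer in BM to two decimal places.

2.83 BM

Ni²⁺: group 10, so d-count = 10 − 2 = 8.
Tetrahedral fields are weak (Δₜ ≈ 4/9 Δₒ), so electrons fill high-spin.
Configuration: e⁴ t₂⁴ → 2 unpaired electrons.
μ(spin-only) = √[2(2+2)] = √8 ≈ 2.83 BM.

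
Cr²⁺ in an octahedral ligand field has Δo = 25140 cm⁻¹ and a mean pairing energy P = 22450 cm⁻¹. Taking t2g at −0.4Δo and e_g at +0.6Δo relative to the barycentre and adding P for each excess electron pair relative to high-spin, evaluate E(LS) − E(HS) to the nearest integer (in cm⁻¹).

Cr is in group 6, so Cr²⁺ is d⁴ (6 − 2 = 4).
High-spin: t2g^3 e_g^1, CFSE = -0.6Δo = -15084 cm⁻¹.
For low-spin the configuration is t2g^4 e_g^0: orbital energy -1.6 × 25140 = -40224 cm⁻¹, and 1 additional pair relative to high-spin adds 22450 cm⁻¹, giving -17774 cm⁻¹.
E(LS) − E(HS) = -17774 − (-15084) = -2690 cm⁻¹.

-2690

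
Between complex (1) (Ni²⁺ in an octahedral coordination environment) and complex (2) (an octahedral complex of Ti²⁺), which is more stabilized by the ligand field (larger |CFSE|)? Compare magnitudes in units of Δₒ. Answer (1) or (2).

(1): Ni sits in group 10; removing 2 electrons leaves Ni²⁺ with 10 − 2 = 8 d electrons; t₂g⁶ eg², CFSE = -1.2Δₒ.
(2): Group 4 minus oxidation state +2 gives a d² configuration for Ti²⁺; For octahedral d² the high- and low-spin configurations coincide; t₂g² eg⁰, CFSE = -0.8Δₒ.
So (1) has the larger |CFSE|.

(1)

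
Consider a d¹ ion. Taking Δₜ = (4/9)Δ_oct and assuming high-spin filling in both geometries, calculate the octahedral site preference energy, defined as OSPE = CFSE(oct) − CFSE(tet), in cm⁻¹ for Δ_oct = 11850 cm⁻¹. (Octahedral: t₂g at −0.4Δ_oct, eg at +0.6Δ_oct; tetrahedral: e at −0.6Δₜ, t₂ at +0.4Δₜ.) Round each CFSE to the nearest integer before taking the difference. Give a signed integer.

-1580

In an octahedral site d¹ (HS) is t2g^1 e_g^0, giving CFSE(oct) = -0.4Δ_oct = -4740 cm⁻¹.
Tetrahedral: e^1 t2^0, CFSE = 1(−0.6) + 0(+0.4) = -0.6Δₜ = -0.6 × (4/9) × 11850 = -3160 cm⁻¹.
OSPE = CFSE(oct) − CFSE(tet) = -4740 − (-3160) = -1580 cm⁻¹.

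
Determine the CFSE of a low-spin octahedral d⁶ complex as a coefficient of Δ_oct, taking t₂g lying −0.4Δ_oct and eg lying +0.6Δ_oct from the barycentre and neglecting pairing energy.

-2.4 Δ_oct

Configuration: t₂g⁶ eg⁰.
CFSE = 6(-0.4Δ_oct) + 0(0.6Δ_oct) = -2.4Δ_oct + 0.0Δ_oct = -2.4Δ_oct.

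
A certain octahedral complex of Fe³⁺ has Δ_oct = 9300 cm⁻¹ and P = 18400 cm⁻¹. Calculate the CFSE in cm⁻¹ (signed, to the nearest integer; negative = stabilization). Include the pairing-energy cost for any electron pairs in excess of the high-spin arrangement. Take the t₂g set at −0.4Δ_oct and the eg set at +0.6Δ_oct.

0

Fe is in group 8, so Fe³⁺ is d⁵ (8 − 3 = 5).
Here Δ_oct < P (9300 < 18400), so the high-spin state is favoured.
Configuration: t₂g³ eg².
Orbital CFSE = 0.0Δ_oct = 0.0 × 9300 = 0 cm⁻¹.
High-spin has no excess pairs, so no pairing correction applies.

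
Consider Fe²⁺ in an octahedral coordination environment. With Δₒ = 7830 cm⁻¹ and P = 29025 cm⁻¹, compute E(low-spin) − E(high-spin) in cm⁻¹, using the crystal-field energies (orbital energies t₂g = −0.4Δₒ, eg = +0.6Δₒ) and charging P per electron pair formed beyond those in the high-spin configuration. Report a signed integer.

Group 8 minus oxidation state +2 gives a d⁶ configuration for Fe²⁺.
High-spin d⁶ fills as t₂g⁴ eg² with CFSE 4(−0.4) + 2(+0.6) = -0.4Δₒ = -3132 cm⁻¹.
Low-spin: t₂g⁶ eg⁰, orbital CFSE = -2.4Δₒ = -18792 cm⁻¹; plus 2 excess pairs × P = +58050 cm⁻¹; total 39258 cm⁻¹.
E(LS) − E(HS) = 39258 − (-3132) = 42390 cm⁻¹.

42390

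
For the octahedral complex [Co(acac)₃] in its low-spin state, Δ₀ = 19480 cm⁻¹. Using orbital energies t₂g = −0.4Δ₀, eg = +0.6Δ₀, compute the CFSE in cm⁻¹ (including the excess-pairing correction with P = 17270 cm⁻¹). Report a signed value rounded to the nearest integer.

-12212

Each acac⁻ contributes -1; 3 × (-1) = -3. With overall charge +0, Co is in the +3 oxidation state.
Co is in group 9, so Co³⁺ is d⁶ (9 − 3 = 6).
Configuration: t₂g⁶ eg⁰.
Orbital CFSE = 6(-0.4) + 0(0.6) = -2.4Δ₀ = -2.4 × 19480 = -46752 cm⁻¹.
High-spin d⁶ would be t₂g⁴ eg² with 1 pair; low-spin has 3, so 2 excess pairs cost +2P = +34540 cm⁻¹.
Net CFSE = -46752 + 34540 = -12212 cm⁻¹.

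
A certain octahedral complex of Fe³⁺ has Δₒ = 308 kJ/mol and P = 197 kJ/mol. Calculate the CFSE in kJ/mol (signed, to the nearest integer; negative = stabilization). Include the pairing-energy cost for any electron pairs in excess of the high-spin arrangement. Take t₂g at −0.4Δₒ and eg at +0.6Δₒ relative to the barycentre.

Group 8 minus oxidation state +3 gives a d⁵ configuration for Fe³⁺.
Since Δₒ = 308 kJ/mol > P = 197 kJ/mol, the complex adopts the low-spin configuration.
Configuration: t₂g⁵ eg⁰.
Orbital CFSE = -2.0Δₒ = -2.0 × 308 = -616 kJ/mol.
Excess pairs vs high-spin: 2 − 0 = 2; pairing cost = +394 kJ/mol.
Net CFSE = -616 + 394 = -222 kJ/mol.

-222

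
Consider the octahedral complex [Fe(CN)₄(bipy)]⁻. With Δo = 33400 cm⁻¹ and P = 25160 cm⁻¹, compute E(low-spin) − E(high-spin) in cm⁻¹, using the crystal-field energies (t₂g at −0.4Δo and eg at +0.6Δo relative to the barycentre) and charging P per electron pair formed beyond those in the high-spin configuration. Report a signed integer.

Ligand charges: 4×(-1) from CN⁻ and 1×(+0) from bipy sum to -4; with overall charge -1, Fe is +3.
Fe sits in group 8; removing 3 electrons leaves Fe³⁺ with 8 − 3 = 5 d electrons.
High-spin d⁵ fills as t₂g³ eg² with CFSE 3(−0.4) + 2(+0.6) = 0.0Δo = 0 cm⁻¹.
Low-spin t₂g⁵ eg⁰ gives -2.0Δo = -66800 cm⁻¹, but forming 2 extra pairs costs 2P = 50320 cm⁻¹, so E(LS) = -66800 + 50320 = -16480 cm⁻¹.
The difference is -16480 − (0) = -16480 cm⁻¹, so low-spin lies lower.

-16480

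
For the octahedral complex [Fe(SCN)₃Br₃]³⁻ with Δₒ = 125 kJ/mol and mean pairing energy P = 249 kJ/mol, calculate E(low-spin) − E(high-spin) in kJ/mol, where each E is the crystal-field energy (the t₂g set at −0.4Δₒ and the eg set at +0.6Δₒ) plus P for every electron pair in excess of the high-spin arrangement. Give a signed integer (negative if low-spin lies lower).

248

Ligand charges: 3×(-1) from SCN⁻ and 3×(-1) from Br⁻ sum to -6; with overall charge -3, Fe is +3.
Group 8 minus oxidation state +3 gives a d⁵ configuration for Fe³⁺.
In the high-spin limit (t₂g³ eg²) the orbital term is 0.0Δₒ = 0 kJ/mol, with no excess pairing.
Low-spin: t₂g⁵ eg⁰, orbital CFSE = -2.0Δₒ = -250 kJ/mol; plus 2 excess pairs × P = +498 kJ/mol; total 248 kJ/mol.
Thus E(LS) − E(HS) = 248 kJ/mol.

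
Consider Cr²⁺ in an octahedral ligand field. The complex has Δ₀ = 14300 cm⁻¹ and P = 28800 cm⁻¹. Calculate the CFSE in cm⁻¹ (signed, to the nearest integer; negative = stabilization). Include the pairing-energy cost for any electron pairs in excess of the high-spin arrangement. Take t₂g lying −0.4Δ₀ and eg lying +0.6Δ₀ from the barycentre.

Cr²⁺: group 6, so d-count = 6 − 2 = 4.
Since Δ₀ = 14300 cm⁻¹ < P = 28800 cm⁻¹, the complex adopts the high-spin configuration.
That gives t₂g³ eg¹.
Orbital CFSE = -0.6Δ₀ = -0.6 × 14300 = -8580 cm⁻¹.
High-spin has no excess pairs, so no pairing correction applies.

-8580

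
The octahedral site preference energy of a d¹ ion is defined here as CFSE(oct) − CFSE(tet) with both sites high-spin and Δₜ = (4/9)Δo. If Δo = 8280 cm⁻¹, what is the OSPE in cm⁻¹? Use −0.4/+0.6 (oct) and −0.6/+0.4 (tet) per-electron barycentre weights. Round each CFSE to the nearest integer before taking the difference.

Octahedral (high-spin): t2g^1 e_g^0, CFSE = 1(−0.4) + 0(+0.6) = -0.4Δo = -0.4 × 8280 = -3312 cm⁻¹.
Tetrahedral e^1 t2^0 gives -0.6Δₜ = -0.6 × (4/9) × 8280 = -2208 cm⁻¹.
Subtracting, OSPE = -3312 − (-2208) = -1104 cm⁻¹.

-1104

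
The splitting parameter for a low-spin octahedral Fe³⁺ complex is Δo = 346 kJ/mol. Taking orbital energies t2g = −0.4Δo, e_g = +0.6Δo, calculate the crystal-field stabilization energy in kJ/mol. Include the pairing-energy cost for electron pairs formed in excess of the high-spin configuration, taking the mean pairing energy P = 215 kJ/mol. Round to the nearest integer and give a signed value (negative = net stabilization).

Fe is in group 8, so Fe³⁺ is d⁵ (8 − 3 = 5).
Electron filling gives t2g^5 e_g^0.
The orbital stabilization is -2.0Δo = -2.0 × 346 = -692 kJ/mol.
Pairing penalty: 2 pairs vs 0 in the high-spin reference → 2 extra × P = 430 kJ/mol.
Combining: -692 + 430 = -262 kJ/mol.

-262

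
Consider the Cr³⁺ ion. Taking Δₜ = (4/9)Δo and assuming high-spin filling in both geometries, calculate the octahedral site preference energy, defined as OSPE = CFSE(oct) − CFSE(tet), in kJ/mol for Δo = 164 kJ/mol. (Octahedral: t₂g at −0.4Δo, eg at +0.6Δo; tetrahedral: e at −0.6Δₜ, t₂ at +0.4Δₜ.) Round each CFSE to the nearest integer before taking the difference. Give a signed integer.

Cr sits in group 6; removing 3 electrons leaves Cr³⁺ with 6 − 3 = 3 d electrons.
Octahedral high-spin t₂g³ eg⁰: CFSE = -1.2 × 164 = -197 kJ/mol.
Tetrahedral: e² t₂¹, CFSE = 2(−0.6) + 1(+0.4) = -0.8Δₜ = -0.8 × (4/9) × 164 = -58 kJ/mol.
OSPE = -197 − (-58) = -139 kJ/mol.

-139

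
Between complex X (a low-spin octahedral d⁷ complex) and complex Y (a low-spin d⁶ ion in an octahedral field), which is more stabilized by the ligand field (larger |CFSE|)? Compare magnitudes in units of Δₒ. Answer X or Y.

X: t₂g⁶ eg¹, CFSE = -1.8Δₒ.
Y: t₂g⁶ eg⁰, CFSE = -2.4Δₒ.
So Y has the larger |CFSE|.

Y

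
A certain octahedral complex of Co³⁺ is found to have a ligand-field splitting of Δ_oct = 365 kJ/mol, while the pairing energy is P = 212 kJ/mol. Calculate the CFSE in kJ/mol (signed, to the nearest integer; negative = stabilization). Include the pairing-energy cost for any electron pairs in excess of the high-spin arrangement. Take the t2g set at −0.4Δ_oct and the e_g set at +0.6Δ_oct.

Co³⁺: group 9, so d-count = 9 − 3 = 6.
Here Δ_oct > P (365 > 212), so the low-spin state is favoured.
That gives t2g^6 e_g^0.
Orbital CFSE = -2.4Δ_oct = -2.4 × 365 = -876 kJ/mol.
Excess pairs vs high-spin: 3 − 1 = 2; pairing cost = +424 kJ/mol.
Net CFSE = -876 + 424 = -452 kJ/mol.

-452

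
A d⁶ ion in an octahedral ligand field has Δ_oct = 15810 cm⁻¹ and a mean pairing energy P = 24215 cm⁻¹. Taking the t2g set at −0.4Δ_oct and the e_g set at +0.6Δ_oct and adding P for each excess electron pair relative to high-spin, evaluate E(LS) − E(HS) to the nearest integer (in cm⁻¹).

In the high-spin limit (t2g^4 e_g^2) the orbital term is -0.4Δ_oct = -6324 cm⁻¹, with no excess pairing.
Low-spin t2g^6 e_g^0 gives -2.4Δ_oct = -37944 cm⁻¹, but forming 2 extra pairs costs 2P = 48430 cm⁻¹, so E(LS) = -37944 + 48430 = 10486 cm⁻¹.
E(LS) − E(HS) = 10486 − (-6324) = 16810 cm⁻¹.

16810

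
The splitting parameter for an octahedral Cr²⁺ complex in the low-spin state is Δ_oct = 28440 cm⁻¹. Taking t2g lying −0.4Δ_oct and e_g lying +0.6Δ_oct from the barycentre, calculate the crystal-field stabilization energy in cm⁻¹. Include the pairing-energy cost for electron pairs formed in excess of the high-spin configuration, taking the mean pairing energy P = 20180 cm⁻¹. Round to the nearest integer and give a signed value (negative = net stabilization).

Cr²⁺: group 6, so d-count = 6 − 2 = 4.
The d⁴ electrons fill as t2g^4 e_g^0.
The orbital stabilization is -1.6Δ_oct = -1.6 × 28440 = -45504 cm⁻¹.
Pairing penalty: 1 pair vs 0 in the high-spin reference → 1 extra × P = 20180 cm⁻¹.
Overall CFSE = -45504 + 20180 = -25324 cm⁻¹.

-25324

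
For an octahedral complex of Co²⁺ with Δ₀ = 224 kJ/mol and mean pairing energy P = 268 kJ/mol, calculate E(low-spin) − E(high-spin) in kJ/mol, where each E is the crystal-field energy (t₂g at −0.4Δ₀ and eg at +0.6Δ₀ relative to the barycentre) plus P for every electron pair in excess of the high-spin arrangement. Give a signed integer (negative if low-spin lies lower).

Co²⁺: group 9, so d-count = 9 − 2 = 7.
High-spin: t₂g⁵ eg², CFSE = -0.8Δ₀ = -179 kJ/mol.
Low-spin: t₂g⁶ eg¹, orbital CFSE = -1.8Δ₀ = -403 kJ/mol; plus 1 excess pair × P = +268 kJ/mol; total -135 kJ/mol.
E(LS) − E(HS) = -135 − (-179) = 44 kJ/mol.

44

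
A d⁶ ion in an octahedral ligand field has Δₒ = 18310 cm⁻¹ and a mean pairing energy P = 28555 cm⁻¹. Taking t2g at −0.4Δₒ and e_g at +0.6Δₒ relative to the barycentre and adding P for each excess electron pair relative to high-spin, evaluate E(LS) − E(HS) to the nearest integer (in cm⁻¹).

20490

In the high-spin limit (t2g^4 e_g^2) the orbital term is -0.4Δₒ = -7324 cm⁻¹, with no excess pairing.
Low-spin t2g^6 e_g^0 gives -2.4Δₒ = -43944 cm⁻¹, but forming 2 extra pairs costs 2P = 57110 cm⁻¹, so E(LS) = -43944 + 57110 = 13166 cm⁻¹.
The difference is 13166 − (-7324) = 20490 cm⁻¹, so high-spin lies lower.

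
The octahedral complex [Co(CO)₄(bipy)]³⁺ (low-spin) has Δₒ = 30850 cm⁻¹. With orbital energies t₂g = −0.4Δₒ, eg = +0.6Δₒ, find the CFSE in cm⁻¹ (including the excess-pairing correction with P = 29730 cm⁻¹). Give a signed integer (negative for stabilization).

Ligand charges: 4×(+0) from CO and 1×(+0) from bipy sum to +0; with overall charge +3, Co is +3.
Co is in group 9, so Co³⁺ is d⁶ (9 − 3 = 6).
The d⁶ electrons fill as t₂g⁶ eg⁰.
CFSE(orbital) = 6×(-0.4Δₒ) + 0×(0.6Δₒ) = -2.4Δₒ; with Δₒ = 30850 cm⁻¹ that is -74040 cm⁻¹.
Pairing penalty: 3 pairs vs 1 in the high-spin reference → 2 extra × P = 59460 cm⁻¹.
Combining: -74040 + 59460 = -14580 cm⁻¹.

-14580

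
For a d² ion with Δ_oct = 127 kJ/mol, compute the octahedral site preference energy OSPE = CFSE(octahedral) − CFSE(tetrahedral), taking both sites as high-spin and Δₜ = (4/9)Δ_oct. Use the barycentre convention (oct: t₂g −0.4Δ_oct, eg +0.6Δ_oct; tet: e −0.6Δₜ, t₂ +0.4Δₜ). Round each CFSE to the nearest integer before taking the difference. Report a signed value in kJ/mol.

-34

In an octahedral site d² (HS) is t2g^2 e_g^0, giving CFSE(oct) = -0.8Δ_oct = -102 kJ/mol.
Tetrahedral e^2 t2^0 gives -1.2Δₜ = -1.2 × (4/9) × 127 = -68 kJ/mol.
OSPE = CFSE(oct) − CFSE(tet) = -102 − (-68) = -34 kJ/mol.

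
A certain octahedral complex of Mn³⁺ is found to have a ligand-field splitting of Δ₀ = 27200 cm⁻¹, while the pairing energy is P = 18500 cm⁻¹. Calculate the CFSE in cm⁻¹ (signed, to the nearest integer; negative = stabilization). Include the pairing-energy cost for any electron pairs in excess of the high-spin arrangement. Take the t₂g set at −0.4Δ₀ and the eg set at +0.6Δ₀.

Mn sits in group 7; removing 3 electrons leaves Mn³⁺ with 7 − 3 = 4 d electrons.
With Δ₀ > P the complex is low-spin.
Configuration: t₂g⁴ eg⁰.
Orbital CFSE = -1.6Δ₀ = -1.6 × 27200 = -43520 cm⁻¹.
Excess pairs vs high-spin: 1 − 0 = 1; pairing cost = +18500 cm⁻¹.
Net CFSE = -43520 + 18500 = -25020 cm⁻¹.

-25020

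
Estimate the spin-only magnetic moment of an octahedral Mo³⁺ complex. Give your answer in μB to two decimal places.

Group 6 minus oxidation state +3 gives a d³ configuration for Mo³⁺.
Configuration: t₂g³ eg⁰ → 3 unpaired electrons.
μ(spin-only) = √[3(3+2)] = √15 ≈ 3.87 μB.

3.87 μB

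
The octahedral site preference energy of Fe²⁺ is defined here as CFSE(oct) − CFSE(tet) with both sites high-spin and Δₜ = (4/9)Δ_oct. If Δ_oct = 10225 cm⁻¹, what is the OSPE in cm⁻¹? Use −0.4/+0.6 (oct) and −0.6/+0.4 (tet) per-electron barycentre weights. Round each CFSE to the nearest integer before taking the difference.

-1363

Group 8 minus oxidation state +2 gives a d⁶ configuration for Fe²⁺.
Octahedral (high-spin): t2g^4 e_g^2, CFSE = 4(−0.4) + 2(+0.6) = -0.4Δ_oct = -0.4 × 10225 = -4090 cm⁻¹.
In a tetrahedral site the filling is e^3 t2^3: CFSE(tet) = -0.6Δₜ = -0.6 × (4/9)(10225) = -2727 cm⁻¹.
OSPE = CFSE(oct) − CFSE(tet) = -4090 − (-2727) = -1363 cm⁻¹.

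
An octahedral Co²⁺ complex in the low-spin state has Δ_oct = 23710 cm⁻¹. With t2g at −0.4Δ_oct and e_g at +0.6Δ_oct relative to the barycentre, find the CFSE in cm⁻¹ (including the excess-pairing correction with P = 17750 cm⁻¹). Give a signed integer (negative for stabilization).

-24928

Co sits in group 9; removing 2 electrons leaves Co²⁺ with 9 − 2 = 7 d electrons.
Configuration: t2g^6 e_g^1.
The orbital stabilization is -1.8Δ_oct = -1.8 × 23710 = -42678 cm⁻¹.
High-spin d⁷ would be t2g^5 e_g^2 with 2 pairs; low-spin has 3, so 1 excess pair costs +1P = +17750 cm⁻¹.
Net CFSE = -42678 + 17750 = -24928 cm⁻¹.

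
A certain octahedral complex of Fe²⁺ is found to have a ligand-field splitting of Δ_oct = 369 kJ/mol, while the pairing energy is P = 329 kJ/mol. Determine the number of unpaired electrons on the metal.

Fe sits in group 8; removing 2 electrons leaves Fe²⁺ with 8 − 2 = 6 d electrons.
With Δ_oct > P the complex is low-spin.
That gives t₂g⁶ eg⁰.
Unpaired electrons: 0.

0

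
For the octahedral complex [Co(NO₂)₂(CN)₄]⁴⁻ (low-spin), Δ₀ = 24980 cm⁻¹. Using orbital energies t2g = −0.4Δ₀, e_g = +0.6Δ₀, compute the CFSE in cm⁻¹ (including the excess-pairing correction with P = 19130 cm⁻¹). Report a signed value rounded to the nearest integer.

-25834

Ligand charges: 2×(-1) from NO₂⁻ and 4×(-1) from CN⁻ sum to -6; with overall charge -4, Co is +2.
Co sits in group 9; removing 2 electrons leaves Co²⁺ with 9 − 2 = 7 d electrons.
The d⁷ electrons fill as t2g^6 e_g^1.
Orbital CFSE = 6(-0.4) + 1(0.6) = -1.8Δ₀ = -1.8 × 24980 = -44964 cm⁻¹.
Relative to high-spin t2g^5 e_g^2 (2 paired), the low-spin configuration has 1 additional pair, contributing +1 × 19130 = +19130 cm⁻¹.
Combining: -44964 + 19130 = -25834 cm⁻¹.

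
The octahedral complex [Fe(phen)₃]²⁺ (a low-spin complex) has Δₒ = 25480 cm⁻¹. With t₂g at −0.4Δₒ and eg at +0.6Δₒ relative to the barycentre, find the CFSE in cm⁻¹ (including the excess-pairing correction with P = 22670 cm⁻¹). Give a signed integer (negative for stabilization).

-15812

phen is neutral, so the +2 overall charge sits on Fe: oxidation state +2.
Fe sits in group 8; removing 2 electrons leaves Fe²⁺ with 8 − 2 = 6 d electrons.
The d⁶ electrons fill as t₂g⁶ eg⁰.
The orbital stabilization is -2.4Δₒ = -2.4 × 25480 = -61152 cm⁻¹.
High-spin d⁶ would be t₂g⁴ eg² with 1 pair; low-spin has 3, so 2 excess pairs cost +2P = +45340 cm⁻¹.
Overall CFSE = -61152 + 45340 = -15812 cm⁻¹.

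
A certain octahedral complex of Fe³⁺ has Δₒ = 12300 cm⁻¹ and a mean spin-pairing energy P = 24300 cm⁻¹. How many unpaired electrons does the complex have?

5

Fe³⁺: group 8, so d-count = 8 − 3 = 5.
Δₒ < P, so pairing is avoided: the ground state is high-spin.
Configuration: t2g^3 e_g^2.
Unpaired electrons: 5.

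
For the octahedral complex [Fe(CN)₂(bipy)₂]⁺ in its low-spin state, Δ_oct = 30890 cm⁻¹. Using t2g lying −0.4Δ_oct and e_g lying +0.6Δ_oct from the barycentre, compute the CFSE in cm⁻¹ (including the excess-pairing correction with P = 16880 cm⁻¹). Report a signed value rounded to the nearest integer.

Ligand charges: 2×(-1) from CN⁻ and 2×(+0) from bipy sum to -2; with overall charge +1, Fe is +3.
Fe sits in group 8; removing 3 electrons leaves Fe³⁺ with 8 − 3 = 5 d electrons.
Electron filling gives t2g^5 e_g^0.
Orbital CFSE = 5(-0.4) + 0(0.6) = -2.0Δ_oct = -2.0 × 30890 = -61780 cm⁻¹.
High-spin d⁵ would be t2g^3 e_g^2 with 0 pairs; low-spin has 2, so 2 excess pairs cost +2P = +33760 cm⁻¹.
Overall CFSE = -61780 + 33760 = -28020 cm⁻¹.

-28020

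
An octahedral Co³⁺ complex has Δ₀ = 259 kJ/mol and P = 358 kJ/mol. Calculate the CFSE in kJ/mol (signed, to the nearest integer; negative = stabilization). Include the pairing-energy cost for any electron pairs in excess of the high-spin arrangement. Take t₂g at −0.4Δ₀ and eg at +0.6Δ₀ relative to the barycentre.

Co is in group 9, so Co³⁺ is d⁶ (9 − 3 = 6).
Δ₀ < P, so pairing is avoided: the ground state is high-spin.
That gives t₂g⁴ eg².
Orbital CFSE = -0.4Δ₀ = -0.4 × 259 = -104 kJ/mol.
High-spin has no excess pairs, so no pairing correction applies.

-104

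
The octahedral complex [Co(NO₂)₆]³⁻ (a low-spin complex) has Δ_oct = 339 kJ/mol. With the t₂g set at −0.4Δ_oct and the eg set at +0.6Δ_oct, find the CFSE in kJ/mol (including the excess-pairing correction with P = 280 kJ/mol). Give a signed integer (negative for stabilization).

Each NO₂⁻ contributes -1; 6 × (-1) = -6. With overall charge -3, Co is in the +3 oxidation state.
Group 9 minus oxidation state +3 gives a d⁶ configuration for Co³⁺.
The d⁶ electrons fill as t₂g⁶ eg⁰.
CFSE(orbital) = 6×(-0.4Δ_oct) + 0×(0.6Δ_oct) = -2.4Δ_oct; with Δ_oct = 339 kJ/mol that is -814 kJ/mol.
High-spin d⁶ would be t₂g⁴ eg² with 1 pair; low-spin has 3, so 2 excess pairs cost +2P = +560 kJ/mol.
Overall CFSE = -814 + 560 = -254 kJ/mol.

-254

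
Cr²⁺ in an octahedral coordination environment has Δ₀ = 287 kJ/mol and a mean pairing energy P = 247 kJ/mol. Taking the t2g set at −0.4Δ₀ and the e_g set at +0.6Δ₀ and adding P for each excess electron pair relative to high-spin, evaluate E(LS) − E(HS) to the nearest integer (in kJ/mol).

Cr is in group 6, so Cr²⁺ is d⁴ (6 − 2 = 4).
High-spin: t2g^3 e_g^1, CFSE = -0.6Δ₀ = -172 kJ/mol.
For low-spin the configuration is t2g^4 e_g^0: orbital energy -1.6 × 287 = -459 kJ/mol, and 1 additional pair relative to high-spin adds 247 kJ/mol, giving -212 kJ/mol.
The difference is -212 − (-172) = -40 kJ/mol, so low-spin lies lower.

-40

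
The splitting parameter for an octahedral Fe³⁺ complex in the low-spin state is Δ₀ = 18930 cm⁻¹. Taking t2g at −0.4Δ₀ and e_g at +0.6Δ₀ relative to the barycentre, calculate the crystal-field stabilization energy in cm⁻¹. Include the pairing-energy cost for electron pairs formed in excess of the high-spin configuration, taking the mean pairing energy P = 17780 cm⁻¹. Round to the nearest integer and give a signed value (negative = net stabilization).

-2300

Fe³⁺: group 8, so d-count = 8 − 3 = 5.
Configuration: t2g^5 e_g^0.
The orbital stabilization is -2.0Δ₀ = -2.0 × 18930 = -37860 cm⁻¹.
Relative to high-spin t2g^3 e_g^2 (0 paired), the low-spin configuration has 2 additional pairs, contributing +2 × 17780 = +35560 cm⁻¹.
Combining: -37860 + 35560 = -2300 cm⁻¹.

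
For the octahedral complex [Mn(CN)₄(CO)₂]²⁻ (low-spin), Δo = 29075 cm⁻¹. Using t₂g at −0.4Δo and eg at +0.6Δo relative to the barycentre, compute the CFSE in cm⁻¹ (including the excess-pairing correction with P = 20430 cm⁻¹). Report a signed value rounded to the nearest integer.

-17290

Ligand charges: 4×(-1) from CN⁻ and 2×(+0) from CO sum to -4; with overall charge -2, Mn is +2.
Mn is in group 7, so Mn²⁺ is d⁵ (7 − 2 = 5).
Electron filling gives t₂g⁵ eg⁰.
CFSE(orbital) = 5×(-0.4Δo) + 0×(0.6Δo) = -2.0Δo; with Δo = 29075 cm⁻¹ that is -58150 cm⁻¹.
Relative to high-spin t₂g³ eg² (0 paired), the low-spin configuration has 2 additional pairs, contributing +2 × 20430 = +40860 cm⁻¹.
Overall CFSE = -58150 + 40860 = -17290 cm⁻¹.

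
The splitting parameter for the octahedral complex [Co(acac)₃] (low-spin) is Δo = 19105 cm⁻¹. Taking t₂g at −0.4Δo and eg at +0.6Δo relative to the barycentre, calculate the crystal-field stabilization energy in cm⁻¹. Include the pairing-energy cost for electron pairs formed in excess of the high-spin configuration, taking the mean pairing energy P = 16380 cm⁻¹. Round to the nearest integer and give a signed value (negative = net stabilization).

Each acac⁻ contributes -1; 3 × (-1) = -3. With overall charge +0, Co is in the +3 oxidation state.
Co³⁺: group 9, so d-count = 9 − 3 = 6.
Electron filling gives t₂g⁶ eg⁰.
CFSE(orbital) = 6×(-0.4Δo) + 0×(0.6Δo) = -2.4Δo; with Δo = 19105 cm⁻¹ that is -45852 cm⁻¹.
Pairing penalty: 3 pairs vs 1 in the high-spin reference → 2 extra × P = 32760 cm⁻¹.
Overall CFSE = -45852 + 32760 = -13092 cm⁻¹.

-13092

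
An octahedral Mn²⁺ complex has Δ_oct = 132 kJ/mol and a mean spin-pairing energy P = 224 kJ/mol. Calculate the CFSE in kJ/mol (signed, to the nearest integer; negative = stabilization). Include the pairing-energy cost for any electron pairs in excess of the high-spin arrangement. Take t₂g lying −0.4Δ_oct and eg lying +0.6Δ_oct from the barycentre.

Mn is in group 7, so Mn²⁺ is d⁵ (7 − 2 = 5).
Since Δ_oct = 132 kJ/mol < P = 224 kJ/mol, the complex adopts the high-spin configuration.
That gives t₂g³ eg².
Orbital CFSE = 0.0Δ_oct = 0.0 × 132 = 0 kJ/mol.
High-spin has no excess pairs, so no pairing correction applies.

0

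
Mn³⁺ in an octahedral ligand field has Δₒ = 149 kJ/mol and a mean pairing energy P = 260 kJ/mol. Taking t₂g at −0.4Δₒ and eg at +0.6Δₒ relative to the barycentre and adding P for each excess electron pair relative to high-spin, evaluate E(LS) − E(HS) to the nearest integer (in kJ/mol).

Mn sits in group 7; removing 3 electrons leaves Mn³⁺ with 7 − 3 = 4 d electrons.
High-spin d⁴ fills as t₂g³ eg¹ with CFSE 3(−0.4) + 1(+0.6) = -0.6Δₒ = -89 kJ/mol.
For low-spin the configuration is t₂g⁴ eg⁰: orbital energy -1.6 × 149 = -238 kJ/mol, and 1 additional pair relative to high-spin adds 260 kJ/mol, giving 22 kJ/mol.
Thus E(LS) − E(HS) = 111 kJ/mol.

111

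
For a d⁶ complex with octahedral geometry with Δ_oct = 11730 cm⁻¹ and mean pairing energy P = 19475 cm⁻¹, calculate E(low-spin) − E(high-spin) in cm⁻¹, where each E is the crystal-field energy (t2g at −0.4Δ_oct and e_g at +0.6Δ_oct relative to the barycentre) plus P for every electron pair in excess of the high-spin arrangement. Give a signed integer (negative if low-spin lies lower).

15490

In the high-spin limit (t2g^4 e_g^2) the orbital term is -0.4Δ_oct = -4692 cm⁻¹, with no excess pairing.
For low-spin the configuration is t2g^6 e_g^0: orbital energy -2.4 × 11730 = -28152 cm⁻¹, and 2 additional pairs relative to high-spin add 38950 cm⁻¹, giving 10798 cm⁻¹.
E(LS) − E(HS) = 10798 − (-4692) = 15490 cm⁻¹.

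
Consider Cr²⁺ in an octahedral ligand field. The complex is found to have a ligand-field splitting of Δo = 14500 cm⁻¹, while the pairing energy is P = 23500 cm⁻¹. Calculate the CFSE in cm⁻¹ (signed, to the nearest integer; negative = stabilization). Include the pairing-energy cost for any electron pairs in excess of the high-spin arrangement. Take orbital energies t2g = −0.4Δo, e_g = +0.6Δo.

-8700

Cr²⁺: group 6, so d-count = 6 − 2 = 4.
Since Δo = 14500 cm⁻¹ < P = 23500 cm⁻¹, the complex adopts the high-spin configuration.
Configuration: t2g^3 e_g^1.
Orbital CFSE = -0.6Δo = -0.6 × 14500 = -8700 cm⁻¹.
High-spin has no excess pairs, so no pairing correction applies.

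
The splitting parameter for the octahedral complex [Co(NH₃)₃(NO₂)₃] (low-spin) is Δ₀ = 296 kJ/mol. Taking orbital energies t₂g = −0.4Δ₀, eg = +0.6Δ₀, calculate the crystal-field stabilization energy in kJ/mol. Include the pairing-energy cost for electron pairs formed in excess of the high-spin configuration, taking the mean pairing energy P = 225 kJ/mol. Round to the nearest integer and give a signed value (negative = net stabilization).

Ligand charges: 3×(+0) from NH₃ and 3×(-1) from NO₂⁻ sum to -3; with overall charge +0, Co is +3.
Co is in group 9, so Co³⁺ is d⁶ (9 − 3 = 6).
The d⁶ electrons fill as t₂g⁶ eg⁰.
CFSE(orbital) = 6×(-0.4Δ₀) + 0×(0.6Δ₀) = -2.4Δ₀; with Δ₀ = 296 kJ/mol that is -710 kJ/mol.
Relative to high-spin t₂g⁴ eg² (1 paired), the low-spin configuration has 2 additional pairs, contributing +2 × 225 = +450 kJ/mol.
Combining: -710 + 450 = -260 kJ/mol.

-260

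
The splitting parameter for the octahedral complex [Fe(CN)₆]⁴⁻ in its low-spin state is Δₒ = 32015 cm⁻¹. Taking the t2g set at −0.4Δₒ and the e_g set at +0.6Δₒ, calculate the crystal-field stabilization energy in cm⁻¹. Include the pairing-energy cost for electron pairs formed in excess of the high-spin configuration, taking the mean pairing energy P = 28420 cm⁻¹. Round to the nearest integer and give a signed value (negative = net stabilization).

Each CN⁻ contributes -1; 6 × (-1) = -6. With overall charge -4, Fe is in the +2 oxidation state.
Group 8 minus oxidation state +2 gives a d⁶ configuration for Fe²⁺.
Electron filling gives t2g^6 e_g^0.
Orbital CFSE = 6(-0.4) + 0(0.6) = -2.4Δₒ = -2.4 × 32015 = -76836 cm⁻¹.
Relative to high-spin t2g^4 e_g^2 (1 paired), the low-spin configuration has 2 additional pairs, contributing +2 × 28420 = +56840 cm⁻¹.
Net CFSE = -76836 + 56840 = -19996 cm⁻¹.

-19996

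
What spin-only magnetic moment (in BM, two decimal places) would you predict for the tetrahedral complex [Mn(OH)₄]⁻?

4.90 BM

Each OH⁻ contributes -1; 4 × (-1) = -4. With overall charge -1, Mn is in the +3 oxidation state.
Group 7 minus oxidation state +3 gives a d⁴ configuration for Mn³⁺.
Tetrahedral splitting is small, so the complex is high-spin.
Configuration: e^2 t2^2 → 4 unpaired electrons.
μ(spin-only) = √[4(4+2)] = √24 ≈ 4.90 BM.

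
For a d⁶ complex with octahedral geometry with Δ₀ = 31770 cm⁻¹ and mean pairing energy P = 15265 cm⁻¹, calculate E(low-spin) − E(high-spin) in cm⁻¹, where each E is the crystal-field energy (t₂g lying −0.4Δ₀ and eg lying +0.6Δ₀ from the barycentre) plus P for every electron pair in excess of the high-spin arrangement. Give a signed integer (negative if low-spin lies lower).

-33010

In the high-spin limit (t₂g⁴ eg²) the orbital term is -0.4Δ₀ = -12708 cm⁻¹, with no excess pairing.
For low-spin the configuration is t₂g⁶ eg⁰: orbital energy -2.4 × 31770 = -76248 cm⁻¹, and 2 additional pairs relative to high-spin add 30530 cm⁻¹, giving -45718 cm⁻¹.
Thus E(LS) − E(HS) = -33010 cm⁻¹.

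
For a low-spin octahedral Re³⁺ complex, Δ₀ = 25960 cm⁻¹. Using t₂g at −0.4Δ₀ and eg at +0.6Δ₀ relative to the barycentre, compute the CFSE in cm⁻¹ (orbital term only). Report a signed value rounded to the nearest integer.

-41536

Re sits in group 7; removing 3 electrons leaves Re³⁺ with 7 − 3 = 4 d electrons.
Electron filling gives t₂g⁴ eg⁰.
Orbital CFSE = 4(-0.4) + 0(0.6) = -1.6Δ₀ = -1.6 × 25960 = -41536 cm⁻¹.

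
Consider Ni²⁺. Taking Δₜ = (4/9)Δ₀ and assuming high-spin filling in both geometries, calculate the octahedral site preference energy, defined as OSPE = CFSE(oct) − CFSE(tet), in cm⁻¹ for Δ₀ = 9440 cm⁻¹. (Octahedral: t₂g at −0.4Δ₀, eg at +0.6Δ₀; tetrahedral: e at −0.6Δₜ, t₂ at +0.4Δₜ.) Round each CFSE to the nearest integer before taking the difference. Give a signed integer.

Ni is in group 10, so Ni²⁺ is d⁸ (10 − 2 = 8).
Octahedral high-spin t₂g⁶ eg²: CFSE = -1.2 × 9440 = -11328 cm⁻¹.
In a tetrahedral site the filling is e⁴ t₂⁴: CFSE(tet) = -0.8Δₜ = -0.8 × (4/9)(9440) = -3356 cm⁻¹.
OSPE = CFSE(oct) − CFSE(tet) = -11328 − (-3356) = -7972 cm⁻¹.

-7972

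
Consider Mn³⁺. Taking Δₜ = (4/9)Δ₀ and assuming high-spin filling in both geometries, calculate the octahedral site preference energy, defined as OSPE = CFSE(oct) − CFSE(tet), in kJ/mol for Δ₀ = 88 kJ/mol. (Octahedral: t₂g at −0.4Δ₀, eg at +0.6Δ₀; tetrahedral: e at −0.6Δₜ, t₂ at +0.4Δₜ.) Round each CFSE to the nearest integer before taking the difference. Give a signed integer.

Mn³⁺: group 7, so d-count = 7 − 3 = 4.
In an octahedral site d⁴ (HS) is t₂g³ eg¹, giving CFSE(oct) = -0.6Δ₀ = -53 kJ/mol.
In a tetrahedral site the filling is e² t₂²: CFSE(tet) = -0.4Δₜ = -0.4 × (4/9)(88) = -16 kJ/mol.
OSPE = CFSE(oct) − CFSE(tet) = -53 − (-16) = -37 kJ/mol.

-37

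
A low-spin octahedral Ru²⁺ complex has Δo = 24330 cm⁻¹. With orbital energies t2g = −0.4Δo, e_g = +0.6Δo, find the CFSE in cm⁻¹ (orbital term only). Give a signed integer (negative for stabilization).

-58392

Ru²⁺: group 8, so d-count = 8 − 2 = 6.
Configuration: t2g^6 e_g^0.
The orbital stabilization is -2.4Δo = -2.4 × 24330 = -58392 cm⁻¹.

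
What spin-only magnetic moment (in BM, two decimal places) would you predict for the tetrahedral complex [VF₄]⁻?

2.83 BM

Each F⁻ contributes -1; 4 × (-1) = -4. With overall charge -1, V is in the +3 oxidation state.
V sits in group 5; removing 3 electrons leaves V³⁺ with 5 − 3 = 2 d electrons.
Tetrahedral fields are weak (Δₜ ≈ 4/9 Δₒ), so electrons fill high-spin.
Configuration: e² t₂⁰ → 2 unpaired electrons.
μ(spin-only) = √[2(2+2)] = √8 ≈ 2.83 BM.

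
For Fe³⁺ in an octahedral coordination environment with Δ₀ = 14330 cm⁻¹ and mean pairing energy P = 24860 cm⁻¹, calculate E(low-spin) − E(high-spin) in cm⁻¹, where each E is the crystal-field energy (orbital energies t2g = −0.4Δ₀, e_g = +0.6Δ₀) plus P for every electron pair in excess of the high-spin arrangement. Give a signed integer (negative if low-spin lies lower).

21060

Group 8 minus oxidation state +3 gives a d⁵ configuration for Fe³⁺.
High-spin d⁵ fills as t2g^3 e_g^2 with CFSE 3(−0.4) + 2(+0.6) = 0.0Δ₀ = 0 cm⁻¹.
For low-spin the configuration is t2g^5 e_g^0: orbital energy -2.0 × 14330 = -28660 cm⁻¹, and 2 additional pairs relative to high-spin add 49720 cm⁻¹, giving 21060 cm⁻¹.
Thus E(LS) − E(HS) = 21060 cm⁻¹.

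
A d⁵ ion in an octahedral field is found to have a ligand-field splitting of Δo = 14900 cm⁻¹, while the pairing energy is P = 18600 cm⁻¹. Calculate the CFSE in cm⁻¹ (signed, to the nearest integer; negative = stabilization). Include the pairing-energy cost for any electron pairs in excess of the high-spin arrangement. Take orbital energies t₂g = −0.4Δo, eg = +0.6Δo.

Here Δo < P (14900 < 18600), so the high-spin state is favoured.
That gives t₂g³ eg².
Orbital CFSE = 0.0Δo = 0.0 × 14900 = 0 cm⁻¹.
High-spin has no excess pairs, so no pairing correction applies.

0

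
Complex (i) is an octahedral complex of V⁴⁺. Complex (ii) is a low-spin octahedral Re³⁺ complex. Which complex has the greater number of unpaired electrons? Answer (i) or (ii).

(ii)

(i): V⁴⁺: group 5, so d-count = 5 − 4 = 1; t₂g¹ eg⁰ → 1 unpaired.
(ii): Group 7 minus oxidation state +3 gives a d⁴ configuration for Re³⁺; t2g^4 e_g^0 → 2 unpaired.
So (ii) has more unpaired electrons.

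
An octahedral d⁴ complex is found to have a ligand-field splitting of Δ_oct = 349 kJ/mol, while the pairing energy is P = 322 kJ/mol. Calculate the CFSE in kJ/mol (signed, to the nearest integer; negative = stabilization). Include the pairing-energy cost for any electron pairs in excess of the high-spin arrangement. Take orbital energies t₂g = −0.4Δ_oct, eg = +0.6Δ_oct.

Δ_oct > P, so pairing is preferred: the ground state is low-spin.
Configuration: t₂g⁴ eg⁰.
Orbital CFSE = -1.6Δ_oct = -1.6 × 349 = -558 kJ/mol.
Excess pairs vs high-spin: 1 − 0 = 1; pairing cost = +322 kJ/mol.
Net CFSE = -558 + 322 = -236 kJ/mol.

-236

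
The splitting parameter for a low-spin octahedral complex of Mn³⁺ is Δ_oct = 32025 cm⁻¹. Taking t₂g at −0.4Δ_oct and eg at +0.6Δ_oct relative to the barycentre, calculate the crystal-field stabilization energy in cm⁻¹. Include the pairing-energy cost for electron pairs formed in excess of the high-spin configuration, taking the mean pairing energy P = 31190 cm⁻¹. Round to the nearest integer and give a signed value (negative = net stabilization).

Group 7 minus oxidation state +3 gives a d⁴ configuration for Mn³⁺.
The d⁴ electrons fill as t₂g⁴ eg⁰.
Orbital CFSE = 4(-0.4) + 0(0.6) = -1.6Δ_oct = -1.6 × 32025 = -51240 cm⁻¹.
Pairing penalty: 1 pair vs 0 in the high-spin reference → 1 extra × P = 31190 cm⁻¹.
Net CFSE = -51240 + 31190 = -20050 cm⁻¹.

-20050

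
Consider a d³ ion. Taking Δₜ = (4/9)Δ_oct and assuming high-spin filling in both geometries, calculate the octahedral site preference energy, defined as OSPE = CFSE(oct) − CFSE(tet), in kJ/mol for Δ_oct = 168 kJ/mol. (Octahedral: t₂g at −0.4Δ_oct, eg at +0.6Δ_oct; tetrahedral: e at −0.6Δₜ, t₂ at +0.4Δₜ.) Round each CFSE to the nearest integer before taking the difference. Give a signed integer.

Octahedral (high-spin): t2g^3 e_g^0, CFSE = 3(−0.4) + 0(+0.6) = -1.2Δ_oct = -1.2 × 168 = -202 kJ/mol.
In a tetrahedral site the filling is e^2 t2^1: CFSE(tet) = -0.8Δₜ = -0.8 × (4/9)(168) = -60 kJ/mol.
Subtracting, OSPE = -202 − (-60) = -142 kJ/mol.

-142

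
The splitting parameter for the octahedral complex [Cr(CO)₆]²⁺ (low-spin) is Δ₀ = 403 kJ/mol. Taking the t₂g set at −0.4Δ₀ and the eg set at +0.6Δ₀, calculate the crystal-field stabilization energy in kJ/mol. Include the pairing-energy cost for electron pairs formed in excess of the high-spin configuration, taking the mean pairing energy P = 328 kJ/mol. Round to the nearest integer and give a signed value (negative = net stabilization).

CO is neutral, so the +2 overall charge sits on Cr: oxidation state +2.
Cr sits in group 6; removing 2 electrons leaves Cr²⁺ with 6 − 2 = 4 d electrons.
The d⁴ electrons fill as t₂g⁴ eg⁰.
Orbital CFSE = 4(-0.4) + 0(0.6) = -1.6Δ₀ = -1.6 × 403 = -645 kJ/mol.
Relative to high-spin t₂g³ eg¹ (0 paired), the low-spin configuration has 1 additional pair, contributing +1 × 328 = +328 kJ/mol.
Overall CFSE = -645 + 328 = -317 kJ/mol.

-317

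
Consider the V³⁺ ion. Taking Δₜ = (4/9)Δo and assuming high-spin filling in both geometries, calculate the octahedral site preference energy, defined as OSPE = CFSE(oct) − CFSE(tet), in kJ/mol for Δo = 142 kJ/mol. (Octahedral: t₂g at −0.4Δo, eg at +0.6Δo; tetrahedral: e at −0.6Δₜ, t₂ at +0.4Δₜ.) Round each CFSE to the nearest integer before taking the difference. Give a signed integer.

V³⁺: group 5, so d-count = 5 − 3 = 2.
In an octahedral site d² (HS) is t2g^2 e_g^0, giving CFSE(oct) = -0.8Δo = -114 kJ/mol.
Tetrahedral: e^2 t2^0, CFSE = 2(−0.6) + 0(+0.4) = -1.2Δₜ = -1.2 × (4/9) × 142 = -76 kJ/mol.
OSPE = -114 − (-76) = -38 kJ/mol.

-38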